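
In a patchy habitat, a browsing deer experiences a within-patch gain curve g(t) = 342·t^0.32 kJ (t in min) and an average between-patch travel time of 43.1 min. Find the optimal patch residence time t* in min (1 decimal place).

Optimal t* satisfies g'(t*) = g(t*)/(T + t*).
g'(t) = 0.32·342·t^-0.68. Setting 0.32·342·t^-0.68 = 342·t^0.32/(43.1+t) gives 0.32(43.1+t) = t, so 0.68·t = 0.32×43.1.
t* = 0.32×43.1/0.68 = 20.28 min.

20.3 min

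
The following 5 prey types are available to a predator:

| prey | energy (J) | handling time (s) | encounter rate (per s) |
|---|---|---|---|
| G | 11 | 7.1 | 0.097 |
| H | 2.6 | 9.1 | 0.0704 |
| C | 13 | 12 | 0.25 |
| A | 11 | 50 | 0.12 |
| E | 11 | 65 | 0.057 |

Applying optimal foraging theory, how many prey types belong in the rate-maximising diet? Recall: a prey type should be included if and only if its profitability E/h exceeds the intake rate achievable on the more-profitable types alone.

2

Profitabilities (E/h, J/s): G 1.55, C 1.08, H 0.286, A 0.22, E 0.169. Add prey in this order while the next type's profitability exceeds the intake rate on those already taken.
Rate on top 1: 0.6318. C: 1.08 > 0.6318 → include.
Rate on top 2: 0.9207. H: 0.286 < 0.9207 → exclude; stop.
Optimal diet: G, C — 2 of 5 types.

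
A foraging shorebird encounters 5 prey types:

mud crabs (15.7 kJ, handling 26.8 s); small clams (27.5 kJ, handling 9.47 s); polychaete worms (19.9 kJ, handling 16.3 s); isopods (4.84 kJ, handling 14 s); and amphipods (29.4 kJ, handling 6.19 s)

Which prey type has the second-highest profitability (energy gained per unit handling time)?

small clams

Profitability E/h (kJ/s): mud crabs = 15.7/26.8 = 0.586, small clams = 27.5/9.47 = 2.9, polychaete worms = 19.9/16.3 = 1.22, isopods = 4.84/14 = 0.346, amphipods = 29.4/6.19 = 4.75.
Ranked: amphipods > small clams > polychaete worms > mud crabs > isopods.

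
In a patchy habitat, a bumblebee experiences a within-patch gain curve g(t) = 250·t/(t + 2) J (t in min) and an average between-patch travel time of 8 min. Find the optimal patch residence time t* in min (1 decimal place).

4.0 min

Optimal t* satisfies g'(t*) = g(t*)/(T + t*).
g'(t) = 250·2/(t + 2)². Setting 250·2/(t+2)² = 250t/[(t+2)(8+t)] gives 2(8+t) = t(t+2), so t² = 2×8 = 16.
t* = √16 = 4 min.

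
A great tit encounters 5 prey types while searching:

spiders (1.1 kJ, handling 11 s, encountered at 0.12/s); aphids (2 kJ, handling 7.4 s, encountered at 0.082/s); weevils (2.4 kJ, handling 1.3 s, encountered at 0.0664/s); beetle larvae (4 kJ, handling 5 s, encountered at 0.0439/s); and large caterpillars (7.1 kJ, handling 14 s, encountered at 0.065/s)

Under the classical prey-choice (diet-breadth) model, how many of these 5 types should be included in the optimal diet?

E/h in descending order: weevils 1.85, beetle larvae 0.8, large caterpillars 0.507, aphids 0.27, spiders 0.1 kJ/s. The optimal diet is the largest prefix of this list for which every included type satisfies E_i/h_i > R on the types above it.
Rate on top 1: 0.1467. beetle larvae: 0.8 > 0.1467 → include.
Rate on top 2: 0.2565. large caterpillars: 0.507 > 0.2565 → include.
Rate on top 3: 0.3594. aphids: 0.27 < 0.3594 → exclude; stop.
Optimal diet: weevils, beetle larvae, large caterpillars — 3 of 5 types.

3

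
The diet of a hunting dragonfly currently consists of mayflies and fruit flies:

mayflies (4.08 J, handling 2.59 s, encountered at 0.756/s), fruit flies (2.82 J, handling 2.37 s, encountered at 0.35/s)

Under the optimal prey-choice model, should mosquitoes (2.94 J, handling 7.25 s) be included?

No

On mayflies and fruit flies alone, R = ΣλE/(1+Σλh) = 4.071/3.788 = 1.075 J/s.
Profitability of mosquitoes: 2.94/7.25 = 0.4055 J/s.
Since 0.4055 < R, time spent handling mosquitoes is better spent searching.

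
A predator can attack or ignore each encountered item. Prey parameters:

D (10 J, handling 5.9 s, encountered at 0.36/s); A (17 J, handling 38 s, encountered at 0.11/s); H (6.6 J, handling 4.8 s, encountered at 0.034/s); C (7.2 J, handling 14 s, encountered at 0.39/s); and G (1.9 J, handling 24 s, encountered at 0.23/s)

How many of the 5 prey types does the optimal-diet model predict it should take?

2

E/h in descending order: D 1.69, H 1.38, C 0.514, A 0.447, G 0.0792 J/s. The optimal diet is the largest prefix of this list for which every included type satisfies E_i/h_i > R on the types above it.
Rate on top 1: 1.152. H: 1.38 > 1.152 → include.
Rate on top 2: 1.163. C: 0.514 < 1.163 → exclude; stop.
Optimal diet: D, H — 2 of 5 types.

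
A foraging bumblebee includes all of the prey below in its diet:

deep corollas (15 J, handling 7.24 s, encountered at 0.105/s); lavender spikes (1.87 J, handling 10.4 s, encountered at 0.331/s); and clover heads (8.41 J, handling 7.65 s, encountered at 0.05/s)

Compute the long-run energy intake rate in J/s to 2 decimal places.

0.47 J/s

R = Σλ_iE_i / (1 + Σλ_ih_i)
Numerator: 0.105×15 + 0.331×1.87 + 0.05×8.41 = 2.614
Denominator: 1 + 0.105×7.24 + 0.331×10.4 + 0.05×7.65 = 5.585
R = 2.614/5.585 = 0.4681 J/s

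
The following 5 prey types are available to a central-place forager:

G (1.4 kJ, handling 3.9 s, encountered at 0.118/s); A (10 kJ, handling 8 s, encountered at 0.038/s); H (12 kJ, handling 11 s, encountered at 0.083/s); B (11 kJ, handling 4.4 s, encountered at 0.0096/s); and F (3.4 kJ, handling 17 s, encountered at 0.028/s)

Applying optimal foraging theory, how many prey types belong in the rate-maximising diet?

3

Profitabilities (E/h, kJ/s): B 2.5, A 1.25, H 1.09, G 0.359, F 0.2. Add prey in this order while the next type's profitability exceeds the intake rate on those already taken.
Rate on top 1: 0.1013. A: 1.25 > 0.1013 → include.
Rate on top 2: 0.3607. H: 1.09 > 0.3607 → include.
Rate on top 3: 0.6558. G: 0.359 < 0.6558 → exclude; stop.
Optimal diet: B, A, H — 3 of 5 types.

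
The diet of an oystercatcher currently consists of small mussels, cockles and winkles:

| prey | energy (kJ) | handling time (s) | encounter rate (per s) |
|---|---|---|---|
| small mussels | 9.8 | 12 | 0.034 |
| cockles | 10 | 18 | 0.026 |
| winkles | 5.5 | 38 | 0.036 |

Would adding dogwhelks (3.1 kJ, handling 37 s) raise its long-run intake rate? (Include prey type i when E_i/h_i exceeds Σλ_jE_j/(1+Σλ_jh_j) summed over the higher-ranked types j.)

No

Current rate: (0.034×9.8 + 0.026×10 + 0.036×5.5)/(1 + 0.034×12 + 0.026×18 + 0.036×38) = 0.2439 kJ/s.
Profitability of dogwhelks: 3.1/37 = 0.08378 kJ/s.
Since 0.08378 < R, time spent handling dogwhelks is better spent searching.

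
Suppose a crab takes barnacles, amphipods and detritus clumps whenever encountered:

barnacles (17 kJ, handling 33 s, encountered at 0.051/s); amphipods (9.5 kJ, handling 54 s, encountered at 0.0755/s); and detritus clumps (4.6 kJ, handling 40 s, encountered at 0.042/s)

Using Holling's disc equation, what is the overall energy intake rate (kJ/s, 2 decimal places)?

R = Σλ_iE_i / (1 + Σλ_ih_i)
Numerator: 0.051×17 + 0.0755×9.5 + 0.042×4.6 = 1.777
Denominator: 1 + 0.051×33 + 0.0755×54 + 0.042×40 = 8.44
R = 1.777/8.44 = 0.2106 kJ/s

0.21 kJ/s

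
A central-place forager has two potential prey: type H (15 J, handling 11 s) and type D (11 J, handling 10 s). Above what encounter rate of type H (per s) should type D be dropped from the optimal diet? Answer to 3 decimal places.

0.379 per s

The zero-one rule: include type D iff E₂/h₂ > λE₁/(1+λh₁). Equality gives the switch point.
λE₁h₂ = E₂ + λE₂h₁ ⇒ λ = E₂/(E₁h₂ − E₂h₁) = 11/(150 − 121) = 0.3793 per s.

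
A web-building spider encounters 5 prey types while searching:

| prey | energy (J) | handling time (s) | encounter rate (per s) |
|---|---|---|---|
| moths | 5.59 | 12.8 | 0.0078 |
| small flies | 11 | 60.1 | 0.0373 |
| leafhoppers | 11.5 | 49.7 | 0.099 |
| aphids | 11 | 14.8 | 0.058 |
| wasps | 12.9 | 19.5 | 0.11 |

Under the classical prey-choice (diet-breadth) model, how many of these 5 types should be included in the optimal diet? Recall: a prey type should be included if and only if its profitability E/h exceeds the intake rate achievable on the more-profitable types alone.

2

Profitabilities (E/h, J/s): aphids 0.743, wasps 0.662, moths 0.437, leafhoppers 0.231, small flies 0.183. Add prey in this order while the next type's profitability exceeds the intake rate on those already taken.
Rate on top 1: 0.3433. wasps: 0.662 > 0.3433 → include.
Rate on top 2: 0.5138. moths: 0.437 < 0.5138 → exclude; stop.
Optimal diet: aphids, wasps — 2 of 5 types.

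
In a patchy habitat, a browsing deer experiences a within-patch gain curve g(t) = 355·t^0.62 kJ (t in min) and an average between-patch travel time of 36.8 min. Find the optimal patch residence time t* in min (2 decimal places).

60.04 min

Optimal t* satisfies g'(t*) = g(t*)/(T + t*).
g'(t) = 0.62·355·t^-0.38. Setting 0.62·355·t^-0.38 = 355·t^0.62/(36.8+t) gives 0.62(36.8+t) = t, so 0.38·t = 0.62×36.8.
t* = 0.62×36.8/0.38 = 60.04 min.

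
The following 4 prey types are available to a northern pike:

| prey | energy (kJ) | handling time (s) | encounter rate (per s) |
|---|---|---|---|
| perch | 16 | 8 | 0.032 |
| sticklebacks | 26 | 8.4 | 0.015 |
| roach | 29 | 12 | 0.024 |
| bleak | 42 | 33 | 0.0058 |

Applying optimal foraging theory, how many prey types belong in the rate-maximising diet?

4

Profitabilities (E/h, kJ/s): sticklebacks 3.1, roach 2.42, perch 2, bleak 1.27. Add prey in this order while the next type's profitability exceeds the intake rate on those already taken.
Rate on top 1: 0.3464. roach: 2.42 > 0.3464 → include.
Rate on top 2: 0.768. perch: 2 > 0.768 → include.
Rate on top 3: 0.9569. bleak: 1.27 > 0.9569 → include.
Optimal diet: sticklebacks, roach, perch, bleak — 4 of 4 types.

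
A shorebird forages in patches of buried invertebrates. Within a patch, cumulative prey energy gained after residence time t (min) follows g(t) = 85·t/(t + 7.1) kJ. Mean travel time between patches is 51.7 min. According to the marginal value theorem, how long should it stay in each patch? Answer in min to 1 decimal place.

19.2 min

Maximise g(t)/(T+t): set derivative to zero → g'(t)(T+t) = g(t).
g'(t) = 85·7.1/(t + 7.1)². Setting 85·7.1/(t+7.1)² = 85t/[(t+7.1)(51.7+t)] gives 7.1(51.7+t) = t(t+7.1), so t² = 7.1×51.7 = 367.1.
t* = √367.1 = 19.16 min.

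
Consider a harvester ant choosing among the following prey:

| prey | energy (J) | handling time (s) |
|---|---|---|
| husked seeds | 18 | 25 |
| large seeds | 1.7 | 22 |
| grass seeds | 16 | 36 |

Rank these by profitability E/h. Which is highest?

Profitability E/h (J/s): husked seeds = 18/25 = 0.72, large seeds = 1.7/22 = 0.0773, grass seeds = 16/36 = 0.444.
Ranked: husked seeds > grass seeds > large seeds.

husked seeds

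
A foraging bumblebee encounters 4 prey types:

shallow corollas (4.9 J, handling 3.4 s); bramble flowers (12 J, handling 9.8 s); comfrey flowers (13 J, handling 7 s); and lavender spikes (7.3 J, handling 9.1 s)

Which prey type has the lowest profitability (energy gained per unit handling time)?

In descending order of E/h:
comfrey flowers: 13/7 = 1.86 J/s
shallow corollas: 4.9/3.4 = 1.44 J/s
bramble flowers: 12/9.8 = 1.22 J/s
lavender spikes: 7.3/9.1 = 0.802 J/s

lavender spikes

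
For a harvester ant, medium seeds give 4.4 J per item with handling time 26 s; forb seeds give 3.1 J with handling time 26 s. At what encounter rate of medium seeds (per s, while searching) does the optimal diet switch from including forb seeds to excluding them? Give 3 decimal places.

0.092 per s

The zero-one rule: include forb seeds iff E₂/h₂ > λE₁/(1+λh₁). Equality gives the switch point.
λE₁h₂ = E₂ + λE₂h₁ ⇒ λ = E₂/(E₁h₂ − E₂h₁) = 3.1/(114.4 − 80.6) = 0.09172 per s.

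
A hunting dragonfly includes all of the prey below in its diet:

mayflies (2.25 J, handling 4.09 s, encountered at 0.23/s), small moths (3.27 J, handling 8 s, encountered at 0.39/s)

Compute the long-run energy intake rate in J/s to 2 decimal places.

R = (0.23×2.25 + 0.39×3.27) / (1 + 0.23×4.09 + 0.39×8) = 1.793/5.061 = 0.3543 J/s.

0.35 J/s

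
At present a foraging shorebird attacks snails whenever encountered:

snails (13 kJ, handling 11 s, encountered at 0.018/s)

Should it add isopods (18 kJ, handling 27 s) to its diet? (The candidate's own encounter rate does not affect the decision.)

Yes

Current rate: (0.018×13)/(1 + 0.018×11) = 0.1953 kJ/s.
isopods: E/h = 18/27 = 0.6667 kJ/s.
0.6667 > 0.1953, so adding isopods raises the average — include it.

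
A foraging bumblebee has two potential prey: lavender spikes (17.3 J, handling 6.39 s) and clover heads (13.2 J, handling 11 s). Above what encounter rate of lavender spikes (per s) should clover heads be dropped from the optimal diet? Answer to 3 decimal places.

The zero-one rule: include clover heads iff E₂/h₂ > λE₁/(1+λh₁). Equality gives the switch point.
λE₁h₂ = E₂ + λE₂h₁ ⇒ λ = E₂/(E₁h₂ − E₂h₁) = 13.2/(190.3 − 84.35) = 0.1246 per s.

0.125 per s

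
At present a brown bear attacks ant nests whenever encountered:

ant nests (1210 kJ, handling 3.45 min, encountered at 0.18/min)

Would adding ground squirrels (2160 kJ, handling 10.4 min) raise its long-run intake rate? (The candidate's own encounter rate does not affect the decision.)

Yes

Intake rate on the current diet: R = (0.18×1210) / (1 + 0.18×3.45) = 217.8/1.621 = 134.4 kJ/min.
Profitability of ground squirrels: 2160/10.4 = 207.7 kJ/min.
207.7 > 134.4, so adding ground squirrels raises the average — include it.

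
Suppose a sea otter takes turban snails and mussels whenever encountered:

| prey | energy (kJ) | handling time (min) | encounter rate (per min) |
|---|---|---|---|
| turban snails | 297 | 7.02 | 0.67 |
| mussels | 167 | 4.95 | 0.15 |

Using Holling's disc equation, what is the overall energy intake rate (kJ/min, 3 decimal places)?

Energy encountered per unit search time: 0.67×297 + 0.15×167 = 224 kJ/min.
Handling time per unit search time: 0.67×7.02 + 0.15×4.95 = 5.446.
Rate = 224/(1 + 5.446) = 34.76 kJ/min.

34.757 kJ/min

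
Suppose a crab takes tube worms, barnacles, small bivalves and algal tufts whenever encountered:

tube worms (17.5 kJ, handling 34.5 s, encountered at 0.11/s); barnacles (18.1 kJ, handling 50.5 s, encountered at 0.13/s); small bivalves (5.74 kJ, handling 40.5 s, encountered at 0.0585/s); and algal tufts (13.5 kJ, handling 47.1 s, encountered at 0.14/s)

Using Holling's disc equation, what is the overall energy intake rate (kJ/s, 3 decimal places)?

R = Σλ_iE_i / (1 + Σλ_ih_i)
Numerator: 0.11×17.5 + 0.13×18.1 + 0.0585×5.74 + 0.14×13.5 = 6.504
Denominator: 1 + 0.11×34.5 + 0.13×50.5 + 0.0585×40.5 + 0.14×47.1 = 20.32
R = 6.504/20.32 = 0.32 kJ/s

0.320 kJ/s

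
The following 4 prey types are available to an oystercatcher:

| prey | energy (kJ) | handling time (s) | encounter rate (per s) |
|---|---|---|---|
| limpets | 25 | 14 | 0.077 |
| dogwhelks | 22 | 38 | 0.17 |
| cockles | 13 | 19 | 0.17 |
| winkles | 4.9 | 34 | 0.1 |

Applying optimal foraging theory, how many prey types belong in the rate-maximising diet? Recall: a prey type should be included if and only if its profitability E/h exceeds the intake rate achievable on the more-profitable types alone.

E/h in descending order: limpets 1.79, cockles 0.684, dogwhelks 0.579, winkles 0.144 kJ/s. The optimal diet is the largest prefix of this list for which every included type satisfies E_i/h_i > R on the types above it.
Rate on top 1: 0.9264. cockles: 0.684 < 0.9264 → exclude; stop.
Optimal diet: limpets — 1 of 4 types.

1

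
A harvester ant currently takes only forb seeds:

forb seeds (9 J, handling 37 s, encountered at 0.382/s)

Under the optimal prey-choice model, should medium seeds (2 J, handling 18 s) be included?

No

Current rate: (0.382×9)/(1 + 0.382×37) = 0.2272 J/s.
medium seeds: E/h = 2/18 = 0.1111 J/s.
0.1111 < 0.2272, so adding medium seeds would lower the average — exclude it.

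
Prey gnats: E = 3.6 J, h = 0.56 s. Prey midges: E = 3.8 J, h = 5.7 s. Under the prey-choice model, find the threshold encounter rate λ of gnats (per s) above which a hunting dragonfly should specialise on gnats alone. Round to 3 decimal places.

The zero-one rule: include midges iff E₂/h₂ > λE₁/(1+λh₁). Equality gives the switch point.
λE₁h₂ = E₂ + λE₂h₁ ⇒ λ = E₂/(E₁h₂ − E₂h₁) = 3.8/(20.52 − 2.128) = 0.2066 per s.

0.207 per s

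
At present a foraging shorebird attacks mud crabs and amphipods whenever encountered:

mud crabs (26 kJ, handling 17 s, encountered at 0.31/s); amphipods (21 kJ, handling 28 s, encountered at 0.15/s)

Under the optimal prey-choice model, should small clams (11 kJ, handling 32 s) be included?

Current rate: (0.31×26 + 0.15×21)/(1 + 0.31×17 + 0.15×28) = 1.071 kJ/s.
Profitability of small clams: 11/32 = 0.3438 kJ/s.
Since 0.3438 < R, time spent handling small clams is better spent searching.

No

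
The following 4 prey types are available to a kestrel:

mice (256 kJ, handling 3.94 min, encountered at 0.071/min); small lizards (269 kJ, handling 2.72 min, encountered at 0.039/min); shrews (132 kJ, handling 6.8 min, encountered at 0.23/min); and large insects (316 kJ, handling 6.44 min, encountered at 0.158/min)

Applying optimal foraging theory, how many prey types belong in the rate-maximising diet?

Profitabilities (E/h, kJ/min): small lizards 98.9, mice 65, large insects 49.1, shrews 19.4. Add prey in this order while the next type's profitability exceeds the intake rate on those already taken.
Rate on top 1: 9.485. mice: 65 > 9.485 → include.
Rate on top 2: 20.69. large insects: 49.1 > 20.69 → include.
Rate on top 3: 32.7. shrews: 19.4 < 32.7 → exclude; stop.
Optimal diet: small lizards, mice, large insects — 3 of 4 types.

3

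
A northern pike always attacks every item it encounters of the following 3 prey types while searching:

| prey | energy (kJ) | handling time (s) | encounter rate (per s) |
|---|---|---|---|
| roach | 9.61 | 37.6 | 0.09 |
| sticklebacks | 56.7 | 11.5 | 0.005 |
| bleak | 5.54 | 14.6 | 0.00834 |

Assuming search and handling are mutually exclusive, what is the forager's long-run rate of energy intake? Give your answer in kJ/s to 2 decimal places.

0.26 kJ/s

Energy encountered per unit search time: 0.09×9.61 + 0.005×56.7 + 0.00834×5.54 = 1.195 kJ/s.
Handling time per unit search time: 0.09×37.6 + 0.005×11.5 + 0.00834×14.6 = 3.563.
Rate = 1.195/(1 + 3.563) = 0.2618 kJ/s.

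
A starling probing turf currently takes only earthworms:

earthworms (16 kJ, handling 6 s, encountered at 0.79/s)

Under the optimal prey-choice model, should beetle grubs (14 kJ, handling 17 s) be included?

Intake rate on the current diet: R = (0.79×16) / (1 + 0.79×6) = 12.64/5.74 = 2.202 kJ/s.
beetle grubs: E/h = 14/17 = 0.8235 kJ/s.
0.8235 < 2.202, so adding beetle grubs would lower the average — exclude it.

No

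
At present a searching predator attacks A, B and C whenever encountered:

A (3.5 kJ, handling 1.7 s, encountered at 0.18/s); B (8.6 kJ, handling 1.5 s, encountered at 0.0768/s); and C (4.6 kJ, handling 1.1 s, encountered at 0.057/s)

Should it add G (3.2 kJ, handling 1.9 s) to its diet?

Current rate: (0.18×3.5 + 0.0768×8.6 + 0.057×4.6)/(1 + 0.18×1.7 + 0.0768×1.5 + 0.057×1.1) = 1.046 kJ/s.
Profitability of G: 3.2/1.9 = 1.684 kJ/s.
1.684 > 1.046, so adding G raises the average — include it.

Yes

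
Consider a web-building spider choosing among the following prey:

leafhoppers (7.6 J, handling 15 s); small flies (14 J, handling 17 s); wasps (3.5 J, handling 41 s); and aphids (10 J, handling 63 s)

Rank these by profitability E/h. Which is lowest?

Profitability E/h (J/s): leafhoppers = 7.6/15 = 0.507, small flies = 14/17 = 0.824, wasps = 3.5/41 = 0.0854, aphids = 10/63 = 0.159.
Ranked: small flies > leafhoppers > aphids > wasps.

wasps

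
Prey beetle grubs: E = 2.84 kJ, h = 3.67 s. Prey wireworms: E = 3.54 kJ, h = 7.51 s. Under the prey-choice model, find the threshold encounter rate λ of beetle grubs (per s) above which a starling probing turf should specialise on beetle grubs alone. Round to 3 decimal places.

0.425 per s

At the threshold, the rate on beetle grubs alone equals the profitability of wireworms: λ·2.84/(1 + λ·3.67) = 3.54/7.51 = 0.4714.
Rearranging, λ(2.84 − 0.4714×3.67) = 0.4714, so λ = 0.4714/1.11 = 0.4246 per s.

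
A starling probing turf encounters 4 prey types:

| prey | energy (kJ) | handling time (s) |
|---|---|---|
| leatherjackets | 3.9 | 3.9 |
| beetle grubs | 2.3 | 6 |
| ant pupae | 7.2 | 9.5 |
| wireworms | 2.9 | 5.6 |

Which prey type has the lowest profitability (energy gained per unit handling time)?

In descending order of E/h:
leatherjackets: 3.9/3.9 = 1 kJ/s
ant pupae: 7.2/9.5 = 0.758 kJ/s
wireworms: 2.9/5.6 = 0.518 kJ/s
beetle grubs: 2.3/6 = 0.383 kJ/s

beetle grubs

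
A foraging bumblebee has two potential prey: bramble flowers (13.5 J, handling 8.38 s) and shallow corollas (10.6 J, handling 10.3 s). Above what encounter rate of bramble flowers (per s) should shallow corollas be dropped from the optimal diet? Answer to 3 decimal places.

0.211 per s

Drop shallow corollas once their profitability E₂/h₂ falls below the rate achievable on bramble flowers alone: E₂/h₂ = λE₁/(1 + λh₁).
Solve for λ: λE₁h₂ = E₂(1 + λh₁) → λ(E₁h₂ − E₂h₁) = E₂ → λ = E₂/(E₁h₂ − E₂h₁).
λ = 10.6/(13.5×10.3 − 10.6×8.38) = 10.6/50.22 = 0.2111 per s.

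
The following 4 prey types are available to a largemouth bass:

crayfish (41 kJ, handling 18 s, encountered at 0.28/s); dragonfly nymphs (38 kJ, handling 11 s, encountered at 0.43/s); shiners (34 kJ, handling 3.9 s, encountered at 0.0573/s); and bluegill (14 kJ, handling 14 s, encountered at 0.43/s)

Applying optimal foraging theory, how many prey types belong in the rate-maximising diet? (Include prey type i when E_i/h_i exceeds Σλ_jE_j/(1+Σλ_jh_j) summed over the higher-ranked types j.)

E/h in descending order: shiners 8.72, dragonfly nymphs 3.45, crayfish 2.28, bluegill 1 kJ/s. The optimal diet is the largest prefix of this list for which every included type satisfies E_i/h_i > R on the types above it.
Rate on top 1: 1.592. dragonfly nymphs: 3.45 > 1.592 → include.
Rate on top 2: 3.072. crayfish: 2.28 < 3.072 → exclude; stop.
Optimal diet: shiners, dragonfly nymphs — 2 of 4 types.

2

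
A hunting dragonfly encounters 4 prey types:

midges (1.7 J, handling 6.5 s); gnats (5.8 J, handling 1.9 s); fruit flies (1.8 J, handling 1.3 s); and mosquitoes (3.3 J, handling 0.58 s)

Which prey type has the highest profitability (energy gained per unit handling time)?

Profitability E/h (J/s): midges = 1.7/6.5 = 0.262, gnats = 5.8/1.9 = 3.05, fruit flies = 1.8/1.3 = 1.38, mosquitoes = 3.3/0.58 = 5.69.
Ranked: mosquitoes > gnats > fruit flies > midges.

mosquitoes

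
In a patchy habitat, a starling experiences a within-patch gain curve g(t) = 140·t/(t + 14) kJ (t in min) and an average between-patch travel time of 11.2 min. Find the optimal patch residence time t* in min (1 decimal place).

12.5 min

Maximise g(t)/(T+t): set derivative to zero → g'(t)(T+t) = g(t).
g'(t) = 140·14/(t + 14)². Setting 140·14/(t+14)² = 140t/[(t+14)(11.2+t)] gives 14(11.2+t) = t(t+14), so t² = 14×11.2 = 156.8.
t* = √156.8 = 12.52 min.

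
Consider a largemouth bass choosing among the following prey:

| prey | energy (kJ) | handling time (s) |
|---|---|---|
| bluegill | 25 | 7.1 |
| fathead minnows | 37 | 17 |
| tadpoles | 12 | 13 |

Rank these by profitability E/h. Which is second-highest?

fathead minnows

Profitability E/h (kJ/s): bluegill = 25/7.1 = 3.52, fathead minnows = 37/17 = 2.18, tadpoles = 12/13 = 0.923.
Ranked: bluegill > fathead minnows > tadpoles.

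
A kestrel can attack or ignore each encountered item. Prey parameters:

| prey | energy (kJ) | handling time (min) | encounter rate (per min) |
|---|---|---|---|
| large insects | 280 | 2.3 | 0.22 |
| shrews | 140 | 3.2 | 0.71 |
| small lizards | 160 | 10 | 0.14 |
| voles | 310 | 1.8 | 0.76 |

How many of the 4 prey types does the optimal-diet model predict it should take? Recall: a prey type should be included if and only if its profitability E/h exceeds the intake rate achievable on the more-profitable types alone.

2

E/h in descending order: voles 172, large insects 122, shrews 43.8, small lizards 16 kJ/min. The optimal diet is the largest prefix of this list for which every included type satisfies E_i/h_i > R on the types above it.
Rate on top 1: 99.49. large insects: 122 > 99.49 → include.
Rate on top 2: 103.4. shrews: 43.8 < 103.4 → exclude; stop.
Optimal diet: voles, large insects — 2 of 4 types.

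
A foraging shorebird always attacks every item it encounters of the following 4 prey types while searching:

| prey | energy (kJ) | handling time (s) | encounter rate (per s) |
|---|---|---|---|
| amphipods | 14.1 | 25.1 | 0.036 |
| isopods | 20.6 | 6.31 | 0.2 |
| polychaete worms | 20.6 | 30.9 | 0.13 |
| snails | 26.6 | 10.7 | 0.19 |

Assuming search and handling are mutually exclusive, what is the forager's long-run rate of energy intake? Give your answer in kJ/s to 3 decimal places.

1.341 kJ/s

Energy encountered per unit search time: 0.036×14.1 + 0.2×20.6 + 0.13×20.6 + 0.19×26.6 = 12.36 kJ/s.
Handling time per unit search time: 0.036×25.1 + 0.2×6.31 + 0.13×30.9 + 0.19×10.7 = 8.216.
Rate = 12.36/(1 + 8.216) = 1.341 kJ/s.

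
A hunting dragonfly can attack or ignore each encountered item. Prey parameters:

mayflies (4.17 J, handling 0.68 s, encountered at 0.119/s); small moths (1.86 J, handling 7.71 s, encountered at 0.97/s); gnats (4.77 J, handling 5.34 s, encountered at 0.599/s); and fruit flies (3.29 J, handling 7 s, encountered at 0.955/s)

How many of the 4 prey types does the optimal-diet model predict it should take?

2

E/h in descending order: mayflies 6.13, gnats 0.893, fruit flies 0.47, small moths 0.241 J/s. The optimal diet is the largest prefix of this list for which every included type satisfies E_i/h_i > R on the types above it.
Rate on top 1: 0.4591. gnats: 0.893 > 0.4591 → include.
Rate on top 2: 0.7836. fruit flies: 0.47 < 0.7836 → exclude; stop.
Optimal diet: mayflies, gnats — 2 of 4 types.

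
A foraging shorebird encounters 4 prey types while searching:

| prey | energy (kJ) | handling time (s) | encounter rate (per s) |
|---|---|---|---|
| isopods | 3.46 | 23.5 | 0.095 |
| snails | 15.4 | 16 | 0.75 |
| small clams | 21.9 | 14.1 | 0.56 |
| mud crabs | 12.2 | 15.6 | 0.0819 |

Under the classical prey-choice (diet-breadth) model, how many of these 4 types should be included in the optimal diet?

1

Rank by E/h (kJ/s): small clams 1.55, snails 0.963, mud crabs 0.782, isopods 0.147. Include each in turn until the next type's E/h falls below the running intake rate.
Rate on top 1: 1.379. snails: 0.963 < 1.379 → exclude; stop.
Optimal diet: small clams — 1 of 4 types.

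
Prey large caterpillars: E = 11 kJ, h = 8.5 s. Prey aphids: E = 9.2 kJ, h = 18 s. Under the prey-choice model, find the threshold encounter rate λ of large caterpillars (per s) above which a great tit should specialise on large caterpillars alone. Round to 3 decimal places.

Drop aphids once their profitability E₂/h₂ falls below the rate achievable on large caterpillars alone: E₂/h₂ = λE₁/(1 + λh₁).
Solve for λ: λE₁h₂ = E₂(1 + λh₁) → λ(E₁h₂ − E₂h₁) = E₂ → λ = E₂/(E₁h₂ − E₂h₁).
λ = 9.2/(11×18 − 9.2×8.5) = 9.2/119.8 = 0.07679 per s.

0.077 per s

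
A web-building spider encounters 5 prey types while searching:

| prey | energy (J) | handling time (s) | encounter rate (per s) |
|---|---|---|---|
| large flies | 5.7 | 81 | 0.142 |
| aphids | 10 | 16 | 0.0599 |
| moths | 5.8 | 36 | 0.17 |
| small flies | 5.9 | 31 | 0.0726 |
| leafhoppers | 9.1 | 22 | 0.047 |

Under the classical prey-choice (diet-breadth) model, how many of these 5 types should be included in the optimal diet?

Profitabilities (E/h, J/s): aphids 0.625, leafhoppers 0.414, small flies 0.19, moths 0.161, large flies 0.0704. Add prey in this order while the next type's profitability exceeds the intake rate on those already taken.
Rate on top 1: 0.3059. leafhoppers: 0.414 > 0.3059 → include.
Rate on top 2: 0.3431. small flies: 0.19 < 0.3431 → exclude; stop.
Optimal diet: aphids, leafhoppers — 2 of 5 types.

2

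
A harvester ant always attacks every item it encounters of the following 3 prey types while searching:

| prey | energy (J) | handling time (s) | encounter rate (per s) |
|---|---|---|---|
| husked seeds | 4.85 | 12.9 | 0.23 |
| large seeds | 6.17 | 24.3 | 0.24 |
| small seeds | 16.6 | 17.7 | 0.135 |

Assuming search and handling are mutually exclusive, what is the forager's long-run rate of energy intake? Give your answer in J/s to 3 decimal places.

0.397 J/s

R = Σλ_iE_i / (1 + Σλ_ih_i)
Numerator: 0.23×4.85 + 0.24×6.17 + 0.135×16.6 = 4.837
Denominator: 1 + 0.23×12.9 + 0.24×24.3 + 0.135×17.7 = 12.19
R = 4.837/12.19 = 0.3969 J/s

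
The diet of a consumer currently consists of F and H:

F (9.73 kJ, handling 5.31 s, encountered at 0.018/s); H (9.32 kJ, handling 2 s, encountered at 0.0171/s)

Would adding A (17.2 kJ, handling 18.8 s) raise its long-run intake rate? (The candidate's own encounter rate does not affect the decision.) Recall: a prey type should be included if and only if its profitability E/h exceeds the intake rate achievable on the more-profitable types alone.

Yes

Intake rate on the current diet: R = (0.018×9.73 + 0.0171×9.32) / (1 + 0.018×5.31 + 0.0171×2) = 0.3345/1.13 = 0.2961 kJ/s.
Profitability of A: 17.2/18.8 = 0.9149 kJ/s.
Since 0.9149 > R, including A increases the long-run rate.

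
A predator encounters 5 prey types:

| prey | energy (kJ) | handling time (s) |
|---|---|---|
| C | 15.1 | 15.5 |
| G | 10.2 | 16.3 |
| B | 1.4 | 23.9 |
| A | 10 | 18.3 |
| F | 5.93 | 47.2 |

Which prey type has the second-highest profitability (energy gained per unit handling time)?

In descending order of E/h:
C: 15.1/15.5 = 0.974 kJ/s
G: 10.2/16.3 = 0.626 kJ/s
A: 10/18.3 = 0.546 kJ/s
F: 5.93/47.2 = 0.126 kJ/s
B: 1.4/23.9 = 0.0586 kJ/s

G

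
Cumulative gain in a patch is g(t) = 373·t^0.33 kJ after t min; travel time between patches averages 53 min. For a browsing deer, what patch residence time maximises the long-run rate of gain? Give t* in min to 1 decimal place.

26.1 min

By the marginal value theorem, leave when the instantaneous gain rate g'(t) equals the habitat-wide average g(t)/(T + t).
g'(t) = 0.33·373·t^-0.67. Setting 0.33·373·t^-0.67 = 373·t^0.33/(53+t) gives 0.33(53+t) = t, so 0.67·t = 0.33×53.
t* = 0.33×53/0.67 = 26.1 min.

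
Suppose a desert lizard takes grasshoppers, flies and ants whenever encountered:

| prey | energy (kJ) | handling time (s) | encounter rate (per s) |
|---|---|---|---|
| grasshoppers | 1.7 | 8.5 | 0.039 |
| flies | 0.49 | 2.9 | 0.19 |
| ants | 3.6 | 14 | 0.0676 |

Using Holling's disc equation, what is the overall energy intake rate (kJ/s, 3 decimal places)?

R = Σλ_iE_i / (1 + Σλ_ih_i)
Numerator: 0.039×1.7 + 0.19×0.49 + 0.0676×3.6 = 0.4028
Denominator: 1 + 0.039×8.5 + 0.19×2.9 + 0.0676×14 = 2.829
R = 0.4028/2.829 = 0.1424 kJ/s

0.142 kJ/s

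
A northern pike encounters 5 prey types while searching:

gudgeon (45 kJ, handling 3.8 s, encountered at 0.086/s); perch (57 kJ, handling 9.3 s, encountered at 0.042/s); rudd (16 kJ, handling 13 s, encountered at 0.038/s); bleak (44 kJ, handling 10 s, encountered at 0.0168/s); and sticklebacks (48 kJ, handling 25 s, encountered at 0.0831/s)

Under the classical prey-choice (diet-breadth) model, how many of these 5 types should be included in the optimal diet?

3

Rank by E/h (kJ/s): gudgeon 11.8, perch 6.13, bleak 4.4, sticklebacks 1.92, rudd 1.23. Include each in turn until the next type's E/h falls below the running intake rate.
Rate on top 1: 2.917. perch: 6.13 > 2.917 → include.
Rate on top 2: 3.647. bleak: 4.4 > 3.647 → include.
Rate on top 3: 3.714. sticklebacks: 1.92 < 3.714 → exclude; stop.
Optimal diet: gudgeon, perch, bleak — 3 of 5 types.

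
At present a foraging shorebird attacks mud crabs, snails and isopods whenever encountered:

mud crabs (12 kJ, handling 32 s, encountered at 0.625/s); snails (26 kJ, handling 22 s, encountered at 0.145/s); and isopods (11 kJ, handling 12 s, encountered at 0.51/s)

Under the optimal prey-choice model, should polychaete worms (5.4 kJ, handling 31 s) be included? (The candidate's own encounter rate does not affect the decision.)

Current rate: (0.625×12 + 0.145×26 + 0.51×11)/(1 + 0.625×32 + 0.145×22 + 0.51×12) = 0.5569 kJ/s.
polychaete worms: E/h = 5.4/31 = 0.1742 kJ/s.
Since 0.1742 < R, time spent handling polychaete worms is better spent searching.

No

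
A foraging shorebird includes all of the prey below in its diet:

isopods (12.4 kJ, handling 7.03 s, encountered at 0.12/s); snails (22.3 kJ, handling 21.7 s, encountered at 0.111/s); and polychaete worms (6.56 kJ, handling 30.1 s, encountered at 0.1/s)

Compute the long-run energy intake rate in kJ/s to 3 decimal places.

Energy encountered per unit search time: 0.12×12.4 + 0.111×22.3 + 0.1×6.56 = 4.619 kJ/s.
Handling time per unit search time: 0.12×7.03 + 0.111×21.7 + 0.1×30.1 = 6.262.
Rate = 4.619/(1 + 6.262) = 0.6361 kJ/s.

0.636 kJ/s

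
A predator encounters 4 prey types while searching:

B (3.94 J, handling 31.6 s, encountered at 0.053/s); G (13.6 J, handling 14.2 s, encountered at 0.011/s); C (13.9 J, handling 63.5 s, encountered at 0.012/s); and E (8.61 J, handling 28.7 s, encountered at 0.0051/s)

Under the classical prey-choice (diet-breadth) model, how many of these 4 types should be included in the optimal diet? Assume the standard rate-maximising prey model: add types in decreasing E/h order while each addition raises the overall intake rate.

Profitabilities (E/h, J/s): G 0.958, E 0.3, C 0.219, B 0.125. Add prey in this order while the next type's profitability exceeds the intake rate on those already taken.
Rate on top 1: 0.1294. E: 0.3 > 0.1294 → include.
Rate on top 2: 0.1486. C: 0.219 > 0.1486 → include.
Rate on top 3: 0.1745. B: 0.125 < 0.1745 → exclude; stop.
Optimal diet: G, E, C — 3 of 4 types.

3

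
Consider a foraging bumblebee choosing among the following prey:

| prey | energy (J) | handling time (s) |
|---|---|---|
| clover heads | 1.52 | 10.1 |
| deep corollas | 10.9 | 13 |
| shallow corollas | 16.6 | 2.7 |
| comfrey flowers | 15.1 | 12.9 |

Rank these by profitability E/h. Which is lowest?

clover heads

Profitability E/h (J/s): clover heads = 1.52/10.1 = 0.15, deep corollas = 10.9/13 = 0.838, shallow corollas = 16.6/2.7 = 6.15, comfrey flowers = 15.1/12.9 = 1.17.
Ranked: shallow corollas > comfrey flowers > deep corollas > clover heads.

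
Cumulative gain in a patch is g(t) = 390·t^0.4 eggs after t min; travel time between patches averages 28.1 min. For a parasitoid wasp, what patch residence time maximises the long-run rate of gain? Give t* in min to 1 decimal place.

18.7 min

By the marginal value theorem, leave when the instantaneous gain rate g'(t) equals the habitat-wide average g(t)/(T + t).
g'(t) = 0.4·390·t^-0.6. Setting 0.4·390·t^-0.6 = 390·t^0.4/(28.1+t) gives 0.4(28.1+t) = t, so 0.60·t = 0.4×28.1.
t* = 0.4×28.1/0.60 = 18.73 min.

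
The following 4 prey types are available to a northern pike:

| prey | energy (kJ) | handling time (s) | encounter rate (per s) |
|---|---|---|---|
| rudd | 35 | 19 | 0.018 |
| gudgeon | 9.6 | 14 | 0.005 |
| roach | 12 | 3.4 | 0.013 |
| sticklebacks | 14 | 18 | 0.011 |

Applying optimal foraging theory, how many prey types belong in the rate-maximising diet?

E/h in descending order: roach 3.53, rudd 1.84, sticklebacks 0.778, gudgeon 0.686 kJ/s. The optimal diet is the largest prefix of this list for which every included type satisfies E_i/h_i > R on the types above it.
Rate on top 1: 0.1494. rudd: 1.84 > 0.1494 → include.
Rate on top 2: 0.567. sticklebacks: 0.778 > 0.567 → include.
Rate on top 3: 0.5934. gudgeon: 0.686 > 0.5934 → include.
Optimal diet: roach, rudd, sticklebacks, gudgeon — 4 of 4 types.

4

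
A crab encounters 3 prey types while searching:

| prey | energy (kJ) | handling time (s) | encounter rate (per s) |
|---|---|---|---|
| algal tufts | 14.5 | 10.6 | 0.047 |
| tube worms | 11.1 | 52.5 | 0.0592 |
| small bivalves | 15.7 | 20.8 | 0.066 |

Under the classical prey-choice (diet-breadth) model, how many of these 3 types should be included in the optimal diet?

E/h in descending order: algal tufts 1.37, small bivalves 0.755, tube worms 0.211 kJ/s. The optimal diet is the largest prefix of this list for which every included type satisfies E_i/h_i > R on the types above it.
Rate on top 1: 0.4549. small bivalves: 0.755 > 0.4549 → include.
Rate on top 2: 0.5983. tube worms: 0.211 < 0.5983 → exclude; stop.
Optimal diet: algal tufts, small bivalves — 2 of 3 types.

2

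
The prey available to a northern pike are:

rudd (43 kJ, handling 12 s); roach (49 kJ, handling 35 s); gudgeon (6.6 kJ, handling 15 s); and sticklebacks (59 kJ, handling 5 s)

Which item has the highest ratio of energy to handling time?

sticklebacks

Profitability E/h (kJ/s): rudd = 43/12 = 3.58, roach = 49/35 = 1.4, gudgeon = 6.6/15 = 0.44, sticklebacks = 59/5 = 11.8.
Ranked: sticklebacks > rudd > roach > gudgeon.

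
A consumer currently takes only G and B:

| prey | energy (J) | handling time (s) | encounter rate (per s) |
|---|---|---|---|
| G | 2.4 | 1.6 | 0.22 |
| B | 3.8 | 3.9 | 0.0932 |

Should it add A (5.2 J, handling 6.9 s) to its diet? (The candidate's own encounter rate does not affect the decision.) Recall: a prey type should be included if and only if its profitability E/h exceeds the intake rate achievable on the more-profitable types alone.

Yes

Current rate: (0.22×2.4 + 0.0932×3.8)/(1 + 0.22×1.6 + 0.0932×3.9) = 0.5142 J/s.
Profitability of A: 5.2/6.9 = 0.7536 J/s.
0.7536 > 0.5142, so adding A raises the average — include it.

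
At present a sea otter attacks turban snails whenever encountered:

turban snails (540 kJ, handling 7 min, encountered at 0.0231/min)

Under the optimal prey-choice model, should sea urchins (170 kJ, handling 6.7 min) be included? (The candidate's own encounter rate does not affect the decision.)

On turban snails alone, R = ΣλE/(1+Σλh) = 12.47/1.162 = 10.74 kJ/min.
Profitability of sea urchins: 170/6.7 = 25.37 kJ/min.
Since 25.37 > R, including sea urchins increases the long-run rate.

Yes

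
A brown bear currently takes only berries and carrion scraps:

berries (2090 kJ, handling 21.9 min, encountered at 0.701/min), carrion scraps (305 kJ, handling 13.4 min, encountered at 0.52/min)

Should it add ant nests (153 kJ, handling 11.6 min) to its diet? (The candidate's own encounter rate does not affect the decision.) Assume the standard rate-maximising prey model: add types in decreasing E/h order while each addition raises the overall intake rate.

No

Intake rate on the current diet: R = (0.701×2090 + 0.52×305) / (1 + 0.701×21.9 + 0.52×13.4) = 1624/23.32 = 69.63 kJ/min.
Profitability of ant nests: 153/11.6 = 13.19 kJ/min.
13.19 < 69.63, so adding ant nests would lower the average — exclude it.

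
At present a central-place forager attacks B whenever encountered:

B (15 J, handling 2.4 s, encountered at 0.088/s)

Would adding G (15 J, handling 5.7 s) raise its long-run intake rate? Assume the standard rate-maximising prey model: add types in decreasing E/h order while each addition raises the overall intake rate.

Yes

On B alone, R = ΣλE/(1+Σλh) = 1.32/1.211 = 1.09 J/s.
Profitability of G: 15/5.7 = 2.632 J/s.
Since 2.632 > R, including G increases the long-run rate.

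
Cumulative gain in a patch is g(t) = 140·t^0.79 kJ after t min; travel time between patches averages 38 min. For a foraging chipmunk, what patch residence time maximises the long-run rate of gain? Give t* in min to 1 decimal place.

143.0 min

By the marginal value theorem, leave when the instantaneous gain rate g'(t) equals the habitat-wide average g(t)/(T + t).
g'(t) = 0.79·140·t^-0.21. Setting 0.79·140·t^-0.21 = 140·t^0.79/(38+t) gives 0.79(38+t) = t, so 0.21·t = 0.79×38.
t* = 0.79×38/0.21 = 143 min.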